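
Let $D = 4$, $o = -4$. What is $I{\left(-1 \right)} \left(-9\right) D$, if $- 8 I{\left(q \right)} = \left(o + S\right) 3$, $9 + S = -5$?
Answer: $-243$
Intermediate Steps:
$S = -14$ ($S = -9 - 5 = -14$)
$I{\left(q \right)} = \frac{27}{4}$ ($I{\left(q \right)} = - \frac{\left(-4 - 14\right) 3}{8} = - \frac{\left(-18\right) 3}{8} = \left(- \frac{1}{8}\right) \left(-54\right) = \frac{27}{4}$)
$I{\left(-1 \right)} \left(-9\right) D = \frac{27}{4} \left(-9\right) 4 = \left(- \frac{243}{4}\right) 4 = -243$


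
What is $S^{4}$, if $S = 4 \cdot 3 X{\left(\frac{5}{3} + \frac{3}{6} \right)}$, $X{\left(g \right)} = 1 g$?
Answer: $456976$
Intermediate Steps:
$X{\left(g \right)} = g$
$S = 26$ ($S = 4 \cdot 3 \left(\frac{5}{3} + \frac{3}{6}\right) = 12 \left(5 \cdot \frac{1}{3} + 3 \cdot \frac{1}{6}\right) = 12 \left(\frac{5}{3} + \frac{1}{2}\right) = 12 \cdot \frac{13}{6} = 26$)
$S^{4} = 26^{4} = 456976$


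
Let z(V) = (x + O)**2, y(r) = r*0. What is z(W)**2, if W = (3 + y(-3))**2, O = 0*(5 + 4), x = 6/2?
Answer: 81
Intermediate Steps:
x = 3 (x = 6*(1/2) = 3)
O = 0 (O = 0*9 = 0)
y(r) = 0
W = 9 (W = (3 + 0)**2 = 3**2 = 9)
z(V) = 9 (z(V) = (3 + 0)**2 = 3**2 = 9)
z(W)**2 = 9**2 = 81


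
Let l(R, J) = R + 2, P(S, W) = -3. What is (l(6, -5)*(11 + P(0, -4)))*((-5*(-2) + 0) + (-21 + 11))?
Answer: 0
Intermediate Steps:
l(R, J) = 2 + R
(l(6, -5)*(11 + P(0, -4)))*((-5*(-2) + 0) + (-21 + 11)) = ((2 + 6)*(11 - 3))*((-5*(-2) + 0) + (-21 + 11)) = (8*8)*((10 + 0) - 10) = 64*(10 - 10) = 64*0 = 0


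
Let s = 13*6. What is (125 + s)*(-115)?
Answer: -23345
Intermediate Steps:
s = 78
(125 + s)*(-115) = (125 + 78)*(-115) = 203*(-115) = -23345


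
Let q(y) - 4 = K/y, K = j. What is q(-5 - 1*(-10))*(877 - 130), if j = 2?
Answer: 16434/5 ≈ 3286.8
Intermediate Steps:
K = 2
q(y) = 4 + 2/y
q(-5 - 1*(-10))*(877 - 130) = (4 + 2/(-5 - 1*(-10)))*(877 - 130) = (4 + 2/(-5 + 10))*747 = (4 + 2/5)*747 = (22/5)*747 = 16434/5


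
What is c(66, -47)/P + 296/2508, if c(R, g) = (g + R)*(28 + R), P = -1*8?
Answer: -559615/2508 ≈ -223.13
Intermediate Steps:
P = -8
c(R, g) = (28 + R)*(R + g) (c(R, g) = (R + g)*(28 + R) = (28 + R)*(R + g))
c(66, -47)/P + 296/2508 = (66² + 28*66 + 28*(-47) + 66*(-47))/(-8) + 296/2508 = (4356 + 1848 - 1316 - 3102)*(-⅛) + 296*(1/2508) = 1786*(-⅛) + 74/627 = -893/4 + 74/627 = -559615/2508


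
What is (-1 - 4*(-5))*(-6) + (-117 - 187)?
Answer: -418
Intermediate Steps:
(-1 - 4*(-5))*(-6) + (-117 - 187) = (-1 + 20)*(-6) - 304 = 19*(-6) - 304 = -114 - 304 = -418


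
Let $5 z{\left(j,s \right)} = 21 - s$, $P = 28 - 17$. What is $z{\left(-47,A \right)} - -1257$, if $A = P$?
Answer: $1259$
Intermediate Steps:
$P = 11$
$A = 11$
$z{\left(j,s \right)} = \frac{21}{5} - \frac{s}{5}$ ($z{\left(j,s \right)} = \frac{21 - s}{5} = \frac{21}{5} - \frac{s}{5}$)
$z{\left(-47,A \right)} - -1257 = \left(\frac{21}{5} - \frac{11}{5}\right) - -1257 = \left(\frac{21}{5} - \frac{11}{5}\right) + 1257 = 2 + 1257 = 1259$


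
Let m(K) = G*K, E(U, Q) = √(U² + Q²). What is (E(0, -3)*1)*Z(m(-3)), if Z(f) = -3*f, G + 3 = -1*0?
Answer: -81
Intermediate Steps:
G = -3 (G = -3 - 1*0 = -3 + 0 = -3)
E(U, Q) = √(Q² + U²)
m(K) = -3*K
(E(0, -3)*1)*Z(m(-3)) = (√((-3)² + 0²)*1)*(-(-9)*(-3)) = (√(9 + 0)*1)*(-3*9) = (√9*1)*(-27) = (3*1)*(-27) = 3*(-27) = -81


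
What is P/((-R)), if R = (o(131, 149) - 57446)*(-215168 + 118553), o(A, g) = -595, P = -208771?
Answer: 208771/5607631215 ≈ 3.7230e-5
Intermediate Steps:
R = 5607631215 (R = (-595 - 57446)*(-215168 + 118553) = -58041*(-96615) = 5607631215)
P/((-R)) = -208771/((-1*5607631215)) = -208771/(-5607631215) = -208771*(-1/5607631215) = 208771/5607631215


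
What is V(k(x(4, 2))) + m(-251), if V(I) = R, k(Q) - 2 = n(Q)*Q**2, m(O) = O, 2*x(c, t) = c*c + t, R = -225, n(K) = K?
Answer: -476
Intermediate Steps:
x(c, t) = t/2 + c**2/2 (x(c, t) = (c*c + t)/2 = (c**2 + t)/2 = (t + c**2)/2 = t/2 + c**2/2)
k(Q) = 2 + Q**3 (k(Q) = 2 + Q*Q**2 = 2 + Q**3)
V(I) = -225
V(k(x(4, 2))) + m(-251) = -225 - 251 = -476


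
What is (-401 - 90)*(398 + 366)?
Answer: -375124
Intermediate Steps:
(-401 - 90)*(398 + 366) = -491*764 = -375124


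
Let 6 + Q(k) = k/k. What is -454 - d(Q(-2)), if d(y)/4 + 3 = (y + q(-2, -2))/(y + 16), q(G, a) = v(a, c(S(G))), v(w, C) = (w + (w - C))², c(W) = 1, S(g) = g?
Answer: -4942/11 ≈ -449.27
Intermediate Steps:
v(w, C) = (-C + 2*w)²
Q(k) = -5 (Q(k) = -6 + k/k = -6 + 1 = -5)
q(G, a) = (1 - 2*a)²
d(y) = -12 + 4*(25 + y)/(16 + y) (d(y) = -12 + 4*((y + (-1 + 2*(-2))²)/(y + 16)) = -12 + 4*((y + (-1 - 4)²)/(16 + y)) = -12 + 4*((y + (-5)²)/(16 + y)) = -12 + 4*((y + 25)/(16 + y)) = -12 + 4*((25 + y)/(16 + y)) = -12 + 4*(25 + y)/(16 + y))
-454 - d(Q(-2)) = -454 - 4*(-23 - 2*(-5))/(16 - 5) = -454 - 4*(-23 + 10)/11 = -454 - 4*(-13)/11 = -454 - 1*(-52/11) = -454 + 52/11 = -4942/11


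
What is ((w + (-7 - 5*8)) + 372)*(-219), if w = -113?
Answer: -46428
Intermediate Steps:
((w + (-7 - 5*8)) + 372)*(-219) = ((-113 + (-7 - 5*8)) + 372)*(-219) = ((-113 + (-7 - 40)) + 372)*(-219) = ((-113 - 47) + 372)*(-219) = (-160 + 372)*(-219) = 212*(-219) = -46428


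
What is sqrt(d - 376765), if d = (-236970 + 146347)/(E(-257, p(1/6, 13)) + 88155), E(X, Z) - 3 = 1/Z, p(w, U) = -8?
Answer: I*sqrt(1108886847661533)/54251 ≈ 613.81*I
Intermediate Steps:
E(X, Z) = 3 + 1/Z
d = -55768/54251 (d = (-236970 + 146347)/((3 + 1/(-8)) + 88155) = -90623/((3 - 1/8) + 88155) = -90623/(23/8 + 88155) = -90623/705263/8 = -90623*8/705263 = -55768/54251 ≈ -1.0280)
sqrt(d - 376765) = sqrt(-55768/54251 - 376765) = sqrt(-20439933783/54251) = I*sqrt(1108886847661533)/54251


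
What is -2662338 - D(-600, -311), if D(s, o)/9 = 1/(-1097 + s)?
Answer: -4517987577/1697 ≈ -2.6623e+6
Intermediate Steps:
D(s, o) = 9/(-1097 + s)
-2662338 - D(-600, -311) = -2662338 - 9/(-1097 - 600) = -2662338 - 9/(-1697) = -2662338 - 9*(-1)/1697 = -2662338 - 1*(-9/1697) = -2662338 + 9/1697 = -4517987577/1697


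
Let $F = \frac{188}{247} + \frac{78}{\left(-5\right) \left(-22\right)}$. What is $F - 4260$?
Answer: $- \frac{57852127}{13585} \approx -4258.5$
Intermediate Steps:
$F = \frac{19973}{13585}$ ($F = 188 \cdot \frac{1}{247} + \frac{78}{110} = \frac{188}{247} + 78 \cdot \frac{1}{110} = \frac{188}{247} + \frac{39}{55} = \frac{19973}{13585} \approx 1.4702$)
$F - 4260 = \frac{19973}{13585} - 4260 = - \frac{57852127}{13585}$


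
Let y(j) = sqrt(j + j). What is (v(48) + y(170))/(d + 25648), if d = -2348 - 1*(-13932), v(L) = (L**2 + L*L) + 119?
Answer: 4727/37232 + sqrt(85)/18616 ≈ 0.12746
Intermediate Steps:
y(j) = sqrt(2)*sqrt(j) (y(j) = sqrt(2*j) = sqrt(2)*sqrt(j))
v(L) = 119 + 2*L**2 (v(L) = (L**2 + L**2) + 119 = 2*L**2 + 119 = 119 + 2*L**2)
d = 11584 (d = -2348 + 13932 = 11584)
(v(48) + y(170))/(d + 25648) = ((119 + 2*48**2) + sqrt(2)*sqrt(170))/(11584 + 25648) = ((119 + 2*2304) + 2*sqrt(85))/37232 = ((119 + 4608) + 2*sqrt(85))*(1/37232) = (4727 + 2*sqrt(85))*(1/37232) = 4727/37232 + sqrt(85)/18616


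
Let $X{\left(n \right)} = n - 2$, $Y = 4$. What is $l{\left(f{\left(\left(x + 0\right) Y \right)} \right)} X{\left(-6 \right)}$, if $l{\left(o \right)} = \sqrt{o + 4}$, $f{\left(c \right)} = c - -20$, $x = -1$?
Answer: $- 16 \sqrt{5} \approx -35.777$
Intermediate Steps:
$X{\left(n \right)} = -2 + n$
$f{\left(c \right)} = 20 + c$ ($f{\left(c \right)} = c + 20 = 20 + c$)
$l{\left(o \right)} = \sqrt{4 + o}$
$l{\left(f{\left(\left(x + 0\right) Y \right)} \right)} X{\left(-6 \right)} = \sqrt{4 + \left(20 + \left(-1 + 0\right) 4\right)} \left(-2 - 6\right) = \sqrt{4 + \left(20 - 4\right)} \left(-8\right) = \sqrt{4 + 16} \left(-8\right) = \sqrt{20} \left(-8\right) = 2 \sqrt{5} \left(-8\right) = - 16 \sqrt{5}$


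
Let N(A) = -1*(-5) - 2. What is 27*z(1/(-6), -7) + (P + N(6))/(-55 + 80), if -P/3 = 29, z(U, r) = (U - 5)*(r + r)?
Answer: 48741/25 ≈ 1949.6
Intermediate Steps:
z(U, r) = 2*r*(-5 + U) (z(U, r) = (-5 + U)*(2*r) = 2*r*(-5 + U))
P = -87 (P = -3*29 = -87)
N(A) = 3 (N(A) = 5 - 2 = 3)
27*z(1/(-6), -7) + (P + N(6))/(-55 + 80) = 27*(2*(-7)*(-5 + 1/(-6))) + (-87 + 3)/(-55 + 80) = 27*(2*(-7)*(-5 - 1/6)) - 84/25 = 27*(2*(-7)*(-31/6)) - 84*1/25 = 27*(217/3) - 84/25 = 1953 - 84/25 = 48741/25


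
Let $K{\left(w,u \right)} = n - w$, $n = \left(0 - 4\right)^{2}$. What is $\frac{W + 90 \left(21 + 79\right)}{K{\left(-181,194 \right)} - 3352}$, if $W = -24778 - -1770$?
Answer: $\frac{14008}{3155} \approx 4.4399$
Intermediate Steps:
$n = 16$ ($n = \left(-4\right)^{2} = 16$)
$W = -23008$ ($W = -24778 + 1770 = -23008$)
$K{\left(w,u \right)} = 16 - w$
$\frac{W + 90 \left(21 + 79\right)}{K{\left(-181,194 \right)} - 3352} = \frac{-23008 + 90 \left(21 + 79\right)}{\left(16 - -181\right) - 3352} = \frac{-23008 + 90 \cdot 100}{\left(16 + 181\right) - 3352} = \frac{-23008 + 9000}{197 - 3352} = - \frac{14008}{-3155} = \left(-14008\right) \left(- \frac{1}{3155}\right) = \frac{14008}{3155}$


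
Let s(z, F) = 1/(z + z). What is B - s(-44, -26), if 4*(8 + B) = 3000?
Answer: 65297/88 ≈ 742.01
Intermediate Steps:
B = 742 (B = -8 + (¼)*3000 = -8 + 750 = 742)
s(z, F) = 1/(2*z)
B - s(-44, -26) = 742 - 1/(2*(-44)) = 742 - (-1)/(2*44) = 742 - 1*(-1/88) = 742 + 1/88 = 65297/88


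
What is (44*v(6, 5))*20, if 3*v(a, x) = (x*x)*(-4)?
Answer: -88000/3 ≈ -29333.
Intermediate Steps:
v(a, x) = -4*x²/3 (v(a, x) = ((x*x)*(-4))/3 = (x²*(-4))/3 = (-4*x²)/3 = -4*x²/3)
(44*v(6, 5))*20 = (44*(-4/3*5²))*20 = (44*(-4/3*25))*20 = (44*(-100/3))*20 = -4400/3*20 = -88000/3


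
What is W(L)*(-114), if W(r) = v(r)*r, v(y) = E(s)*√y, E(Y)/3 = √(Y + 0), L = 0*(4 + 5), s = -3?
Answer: 0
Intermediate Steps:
L = 0 (L = 0*9 = 0)
E(Y) = 3*√Y (E(Y) = 3*√(Y + 0) = 3*√Y)
v(y) = 3*I*√3*√y (v(y) = (3*√(-3))*√y = (3*(I*√3))*√y = (3*I*√3)*√y = 3*I*√3*√y)
W(r) = 3*I*√3*r^(3/2) (W(r) = (3*I*√3*√r)*r = 3*I*√3*r^(3/2))
W(L)*(-114) = (3*I*√3*0^(3/2))*(-114) = (3*I*√3*0)*(-114) = 0*(-114) = 0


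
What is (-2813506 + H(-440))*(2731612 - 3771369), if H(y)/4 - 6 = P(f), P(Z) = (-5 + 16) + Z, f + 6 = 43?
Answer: 2925137970530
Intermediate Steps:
f = 37 (f = -6 + 43 = 37)
P(Z) = 11 + Z
H(y) = 216 (H(y) = 24 + 4*(11 + 37) = 24 + 4*48 = 24 + 192 = 216)
(-2813506 + H(-440))*(2731612 - 3771369) = (-2813506 + 216)*(2731612 - 3771369) = -2813290*(-1039757) = 2925137970530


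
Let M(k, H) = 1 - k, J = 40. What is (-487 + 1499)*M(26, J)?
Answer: -25300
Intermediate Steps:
(-487 + 1499)*M(26, J) = (-487 + 1499)*(1 - 1*26) = 1012*(1 - 26) = 1012*(-25) = -25300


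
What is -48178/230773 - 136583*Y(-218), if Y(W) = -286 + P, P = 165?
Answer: 3813879859561/230773 ≈ 1.6527e+7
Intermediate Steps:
Y(W) = -121 (Y(W) = -286 + 165 = -121)
-48178/230773 - 136583*Y(-218) = -48178/230773 - 136583/(1/(-121)) = -48178*1/230773 - 136583/(-1/121) = -48178/230773 - 136583*(-121) = -48178/230773 + 16526543 = 3813879859561/230773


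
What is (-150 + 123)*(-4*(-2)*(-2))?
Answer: 432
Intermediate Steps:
(-150 + 123)*(-4*(-2)*(-2)) = -216*(-2) = -27*(-16) = 432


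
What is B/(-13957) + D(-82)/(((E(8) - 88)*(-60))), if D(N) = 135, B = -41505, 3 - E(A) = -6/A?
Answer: 14112798/4703509 ≈ 3.0005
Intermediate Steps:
E(A) = 3 + 6/A (E(A) = 3 - (-6)/A = 3 + 6/A)
B/(-13957) + D(-82)/(((E(8) - 88)*(-60))) = -41505/(-13957) + 135/((((3 + 6/8) - 88)*(-60))) = -41505*(-1/13957) + 135/((((3 + 6*(⅛)) - 88)*(-60))) = 41505/13957 + 135/((((3 + ¾) - 88)*(-60))) = 41505/13957 + 135/(((15/4 - 88)*(-60))) = 41505/13957 + 135/((-337/4*(-60))) = 41505/13957 + 135/5055 = 41505/13957 + 135*(1/5055) = 41505/13957 + 9/337 = 14112798/4703509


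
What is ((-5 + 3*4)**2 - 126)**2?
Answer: 5929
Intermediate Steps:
((-5 + 3*4)**2 - 126)**2 = ((-5 + 12)**2 - 126)**2 = (7**2 - 126)**2 = (49 - 126)**2 = (-77)**2 = 5929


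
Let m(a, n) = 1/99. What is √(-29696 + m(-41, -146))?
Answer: I*√32338933/33 ≈ 172.33*I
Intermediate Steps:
m(a, n) = 1/99
√(-29696 + m(-41, -146)) = √(-29696 + 1/99) = √(-2939903/99) = I*√32338933/33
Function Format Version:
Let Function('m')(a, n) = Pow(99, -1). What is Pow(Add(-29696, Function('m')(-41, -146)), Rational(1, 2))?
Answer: Mul(Rational(1, 33), I, Pow(32338933, Rational(1, 2))) ≈ Mul(172.33, I)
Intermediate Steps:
Function('m')(a, n) = Rational(1, 99)
Pow(Add(-29696, Function('m')(-41, -146)), Rational(1, 2)) = Pow(Add(-29696, Rational(1, 99)), Rational(1, 2)) = Pow(Rational(-2939903, 99), Rational(1, 2)) = Mul(Rational(1, 33), I, Pow(32338933, Rational(1, 2)))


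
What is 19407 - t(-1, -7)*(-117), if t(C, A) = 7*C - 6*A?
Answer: 23502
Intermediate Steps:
t(C, A) = -6*A + 7*C
19407 - t(-1, -7)*(-117) = 19407 - (-6*(-7) + 7*(-1))*(-117) = 19407 - (42 - 7)*(-117) = 19407 - 35*(-117) = 19407 - 1*(-4095) = 19407 + 4095 = 23502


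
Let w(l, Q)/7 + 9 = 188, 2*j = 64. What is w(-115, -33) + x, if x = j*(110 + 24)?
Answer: 5541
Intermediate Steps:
j = 32 (j = (½)*64 = 32)
w(l, Q) = 1253 (w(l, Q) = -63 + 7*188 = -63 + 1316 = 1253)
x = 4288 (x = 32*(110 + 24) = 32*134 = 4288)
w(-115, -33) + x = 1253 + 4288 = 5541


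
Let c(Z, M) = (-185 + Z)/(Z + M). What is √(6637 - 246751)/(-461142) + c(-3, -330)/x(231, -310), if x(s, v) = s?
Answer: 188/76923 - I*√240114/461142 ≈ 0.002444 - 0.0010626*I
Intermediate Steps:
c(Z, M) = (-185 + Z)/(M + Z)
√(6637 - 246751)/(-461142) + c(-3, -330)/x(231, -310) = √(6637 - 246751)/(-461142) + ((-185 - 3)/(-330 - 3))/231 = √(-240114)*(-1/461142) + (-188/(-333))*(1/231) = (I*√240114)*(-1/461142) - 1/333*(-188)*(1/231) = -I*√240114/461142 + (188/333)*(1/231) = -I*√240114/461142 + 188/76923 = 188/76923 - I*√240114/461142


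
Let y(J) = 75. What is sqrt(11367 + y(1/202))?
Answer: sqrt(11442) ≈ 106.97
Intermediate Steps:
sqrt(11367 + y(1/202)) = sqrt(11367 + 75) = sqrt(11442)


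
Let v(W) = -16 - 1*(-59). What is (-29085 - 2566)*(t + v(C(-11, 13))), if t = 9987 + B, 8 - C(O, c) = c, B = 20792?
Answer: -975547122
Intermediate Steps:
C(O, c) = 8 - c
v(W) = 43 (v(W) = -16 + 59 = 43)
t = 30779 (t = 9987 + 20792 = 30779)
(-29085 - 2566)*(t + v(C(-11, 13))) = (-29085 - 2566)*(30779 + 43) = -31651*30822 = -975547122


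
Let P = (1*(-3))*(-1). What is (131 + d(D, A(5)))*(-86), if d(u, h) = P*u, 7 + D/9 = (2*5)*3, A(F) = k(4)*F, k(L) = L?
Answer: -64672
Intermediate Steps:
P = 3 (P = -3*(-1) = 3)
A(F) = 4*F
D = 207 (D = -63 + 9*((2*5)*3) = -63 + 9*(10*3) = -63 + 9*30 = -63 + 270 = 207)
d(u, h) = 3*u
(131 + d(D, A(5)))*(-86) = (131 + 3*207)*(-86) = (131 + 621)*(-86) = 752*(-86) = -64672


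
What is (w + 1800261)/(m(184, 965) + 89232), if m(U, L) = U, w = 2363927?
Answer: 1041047/22354 ≈ 46.571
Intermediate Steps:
(w + 1800261)/(m(184, 965) + 89232) = (2363927 + 1800261)/(184 + 89232) = 4164188/89416 = 4164188*(1/89416) = 1041047/22354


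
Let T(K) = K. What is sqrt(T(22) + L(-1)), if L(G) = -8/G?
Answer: sqrt(30) ≈ 5.4772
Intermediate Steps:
sqrt(T(22) + L(-1)) = sqrt(22 - 8/(-1)) = sqrt(22 - 8*(-1)) = sqrt(22 + 8) = sqrt(30)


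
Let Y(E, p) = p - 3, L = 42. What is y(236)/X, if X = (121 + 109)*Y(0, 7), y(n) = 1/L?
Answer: 1/38640 ≈ 2.5880e-5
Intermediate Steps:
Y(E, p) = -3 + p
y(n) = 1/42
X = 920 (X = (121 + 109)*(-3 + 7) = 230*4 = 920)
y(236)/X = (1/42)/920 = (1/42)*(1/920) = 1/38640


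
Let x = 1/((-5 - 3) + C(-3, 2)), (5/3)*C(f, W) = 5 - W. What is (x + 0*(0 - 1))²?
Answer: 25/961 ≈ 0.026015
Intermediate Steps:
C(f, W) = 3 - 3*W/5 (C(f, W) = 3*(5 - W)/5 = 3 - 3*W/5)
x = -5/31 (x = 1/((-5 - 3) + (3 - ⅗*2)) = 1/(-8 + (3 - 6/5)) = 1/(-8 + 9/5) = 1/(-31/5) = -5/31 ≈ -0.16129)
(x + 0*(0 - 1))² = (-5/31 + 0*(0 - 1))² = (-5/31 + 0*(-1))² = (-5/31 + 0)² = (-5/31)² = 25/961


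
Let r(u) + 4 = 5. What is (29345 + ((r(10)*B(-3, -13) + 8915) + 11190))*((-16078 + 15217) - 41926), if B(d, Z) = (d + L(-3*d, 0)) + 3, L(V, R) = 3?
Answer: -2115945511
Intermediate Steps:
B(d, Z) = 6 + d (B(d, Z) = (d + 3) + 3 = (3 + d) + 3 = 6 + d)
r(u) = 1 (r(u) = -4 + 5 = 1)
(29345 + ((r(10)*B(-3, -13) + 8915) + 11190))*((-16078 + 15217) - 41926) = (29345 + ((1*(6 - 3) + 8915) + 11190))*((-16078 + 15217) - 41926) = (29345 + ((1*3 + 8915) + 11190))*(-861 - 41926) = (29345 + ((3 + 8915) + 11190))*(-42787) = (29345 + (8918 + 11190))*(-42787) = (29345 + 20108)*(-42787) = 49453*(-42787) = -2115945511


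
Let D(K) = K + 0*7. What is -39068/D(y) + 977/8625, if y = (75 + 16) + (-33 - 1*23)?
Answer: -67385461/60375 ≈ -1116.1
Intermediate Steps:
y = 35 (y = 91 + (-33 - 23) = 91 - 56 = 35)
D(K) = K (D(K) = K + 0 = K)
-39068/D(y) + 977/8625 = -39068/35 + 977/8625 = -67385461/60375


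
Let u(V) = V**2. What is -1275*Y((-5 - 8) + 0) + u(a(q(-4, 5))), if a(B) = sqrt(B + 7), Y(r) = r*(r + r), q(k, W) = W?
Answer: -430938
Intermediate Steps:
Y(r) = 2*r**2 (Y(r) = r*(2*r) = 2*r**2)
a(B) = sqrt(7 + B)
-1275*Y((-5 - 8) + 0) + u(a(q(-4, 5))) = -2550*((-5 - 8) + 0)**2 + (sqrt(7 + 5))**2 = -2550*(-13 + 0)**2 + (sqrt(12))**2 = -2550*(-13)**2 + (2*sqrt(3))**2 = -2550*169 + 12 = -1275*338 + 12 = -430950 + 12 = -430938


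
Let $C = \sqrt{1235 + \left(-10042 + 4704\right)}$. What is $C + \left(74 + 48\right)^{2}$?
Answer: $14884 + i \sqrt{4103} \approx 14884.0 + 64.055 i$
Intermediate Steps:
$C = i \sqrt{4103}$ ($C = \sqrt{1235 - 5338} = \sqrt{-4103} = i \sqrt{4103} \approx 64.055 i$)
$C + \left(74 + 48\right)^{2} = i \sqrt{4103} + \left(74 + 48\right)^{2} = i \sqrt{4103} + 122^{2} = i \sqrt{4103} + 14884 = 14884 + i \sqrt{4103}$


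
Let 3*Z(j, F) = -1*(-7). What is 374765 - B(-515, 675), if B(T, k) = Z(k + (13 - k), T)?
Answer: 1124288/3 ≈ 3.7476e+5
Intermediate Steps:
Z(j, F) = 7/3 (Z(j, F) = (-1*(-7))/3 = (⅓)*7 = 7/3)
B(T, k) = 7/3
374765 - B(-515, 675) = 374765 - 1*7/3 = 374765 - 7/3 = 1124288/3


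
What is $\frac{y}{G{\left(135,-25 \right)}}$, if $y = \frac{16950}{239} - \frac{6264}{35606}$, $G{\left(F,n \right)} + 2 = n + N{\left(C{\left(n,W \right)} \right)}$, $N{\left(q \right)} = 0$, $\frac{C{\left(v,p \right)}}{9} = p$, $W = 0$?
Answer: $- \frac{100337434}{38294253} \approx -2.6202$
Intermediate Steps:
$C{\left(v,p \right)} = 9 p$
$G{\left(F,n \right)} = -2 + n$ ($G{\left(F,n \right)} = -2 + \left(n + 0\right) = -2 + n$)
$y = \frac{301012302}{4254917}$ ($y = 16950 \cdot \frac{1}{239} - \frac{3132}{17803} = \frac{16950}{239} - \frac{3132}{17803} = \frac{301012302}{4254917} \approx 70.745$)
$\frac{y}{G{\left(135,-25 \right)}} = \frac{301012302}{4254917 \left(-2 - 25\right)} = \frac{301012302}{4254917 \left(-27\right)} = \frac{301012302}{4254917} \left(- \frac{1}{27}\right) = - \frac{100337434}{38294253}$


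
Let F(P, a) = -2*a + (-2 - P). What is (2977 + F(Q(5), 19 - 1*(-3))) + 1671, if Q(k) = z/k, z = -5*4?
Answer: 4606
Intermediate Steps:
z = -20
Q(k) = -20/k
F(P, a) = -2 - P - 2*a
(2977 + F(Q(5), 19 - 1*(-3))) + 1671 = (2977 + (-2 - (-20)/5 - 2*(19 - 1*(-3)))) + 1671 = (2977 + (-2 - (-20)/5 - 2*(19 + 3))) + 1671 = (2977 + (-2 - 1*(-4) - 2*22)) + 1671 = (2977 + (-2 + 4 - 44)) + 1671 = (2977 - 42) + 1671 = 2935 + 1671 = 4606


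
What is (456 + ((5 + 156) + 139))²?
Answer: 571536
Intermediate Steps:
(456 + ((5 + 156) + 139))² = (456 + (161 + 139))² = (456 + 300)² = 756² = 571536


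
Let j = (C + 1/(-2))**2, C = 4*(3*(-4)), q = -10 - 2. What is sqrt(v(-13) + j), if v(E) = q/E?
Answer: sqrt(1590745)/26 ≈ 48.510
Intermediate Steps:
q = -12
C = -48 (C = 4*(-12) = -48)
j = 9409/4 (j = (-48 + 1/(-2))**2 = (-48 - 1/2)**2 = (-97/2)**2 = 9409/4 ≈ 2352.3)
v(E) = -12/E
sqrt(v(-13) + j) = sqrt(-12/(-13) + 9409/4) = sqrt(-12*(-1/13) + 9409/4) = sqrt(12/13 + 9409/4) = sqrt(122365/52) = sqrt(1590745)/26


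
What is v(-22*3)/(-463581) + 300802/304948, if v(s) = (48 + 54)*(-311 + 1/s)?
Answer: 820160680357/777524543334 ≈ 1.0548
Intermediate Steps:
v(s) = -31722 + 102/s (v(s) = 102*(-311 + 1/s) = -31722 + 102/s)
v(-22*3)/(-463581) + 300802/304948 = (-31722 + 102/((-22*3)))/(-463581) + 300802/304948 = (-31722 + 102/(-66))*(-1/463581) + 300802*(1/304948) = (-31722 + 102*(-1/66))*(-1/463581) + 150401/152474 = (-31722 - 17/11)*(-1/463581) + 150401/152474 = -348959/11*(-1/463581) + 150401/152474 = 348959/5099391 + 150401/152474 = 820160680357/777524543334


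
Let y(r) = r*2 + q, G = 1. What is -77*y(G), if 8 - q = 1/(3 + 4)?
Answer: -759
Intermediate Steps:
q = 55/7 (q = 8 - 1/(3 + 4) = 8 - 1/7 = 55/7 ≈ 7.8571)
y(r) = 55/7 + 2*r (y(r) = r*2 + 55/7 = 2*r + 55/7 = 55/7 + 2*r)
-77*y(G) = -77*(55/7 + 2*1) = -77*(55/7 + 2) = -77*69/7 = -759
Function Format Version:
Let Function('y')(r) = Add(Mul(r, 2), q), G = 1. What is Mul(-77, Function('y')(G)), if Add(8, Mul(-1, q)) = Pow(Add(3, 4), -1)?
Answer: -759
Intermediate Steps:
q = Rational(55, 7) (q = Add(8, Mul(-1, Pow(Add(3, 4), -1))) = Add(8, Mul(-1, Pow(7, -1))) = Add(8, Mul(-1, Rational(1, 7))) = Add(8, Rational(-1, 7)) = Rational(55, 7) ≈ 7.8571)
Function('y')(r) = Add(Rational(55, 7), Mul(2, r)) (Function('y')(r) = Add(Mul(r, 2), Rational(55, 7)) = Add(Mul(2, r), Rational(55, 7)) = Add(Rational(55, 7), Mul(2, r)))
Mul(-77, Function('y')(G)) = Mul(-77, Add(Rational(55, 7), Mul(2, 1))) = Mul(-77, Add(Rational(55, 7), 2)) = Mul(-77, Rational(69, 7)) = -759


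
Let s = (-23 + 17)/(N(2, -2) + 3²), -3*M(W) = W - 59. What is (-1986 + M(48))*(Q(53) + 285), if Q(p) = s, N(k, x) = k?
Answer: -6202721/11 ≈ -5.6388e+5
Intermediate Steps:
M(W) = 59/3 - W/3 (M(W) = -(W - 59)/3 = -(-59 + W)/3 = 59/3 - W/3)
s = -6/11 (s = (-23 + 17)/(2 + 3²) = -6/(2 + 9) = -6/11 ≈ -0.54545)
Q(p) = -6/11
(-1986 + M(48))*(Q(53) + 285) = (-1986 + (59/3 - ⅓*48))*(-6/11 + 285) = (-1986 + (59/3 - 16))*(3129/11) = (-1986 + 11/3)*(3129/11) = -5947/3*3129/11 = -6202721/11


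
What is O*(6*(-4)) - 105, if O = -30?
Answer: 615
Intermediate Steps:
O*(6*(-4)) - 105 = -180*(-4) - 105 = -30*(-24) - 105 = 720 - 105 = 615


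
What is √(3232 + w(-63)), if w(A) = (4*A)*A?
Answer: 2*√4777 ≈ 138.23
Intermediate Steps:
w(A) = 4*A²
√(3232 + w(-63)) = √(3232 + 4*(-63)²) = √(3232 + 4*3969) = √(3232 + 15876) = √19108 = 2*√4777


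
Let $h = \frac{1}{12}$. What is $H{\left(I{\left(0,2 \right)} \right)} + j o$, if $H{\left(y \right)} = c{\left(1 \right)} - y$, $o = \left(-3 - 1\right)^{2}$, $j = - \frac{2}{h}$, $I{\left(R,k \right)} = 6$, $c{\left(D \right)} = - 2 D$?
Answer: $-392$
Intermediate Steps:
$h = \frac{1}{12} \approx 0.083333$
$j = -24$ ($j = - 2 \frac{1}{\frac{1}{12}} = \left(-2\right) 12 = -24$)
$o = 16$ ($o = \left(-4\right)^{2} = 16$)
$H{\left(y \right)} = -2 - y$ ($H{\left(y \right)} = \left(-2\right) 1 - y = -2 - y$)
$H{\left(I{\left(0,2 \right)} \right)} + j o = \left(-2 - 6\right) - 384 = -8 - 384 = -392$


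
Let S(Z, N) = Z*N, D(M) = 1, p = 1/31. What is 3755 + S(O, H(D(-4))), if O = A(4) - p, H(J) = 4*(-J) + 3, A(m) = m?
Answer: 116282/31 ≈ 3751.0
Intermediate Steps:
p = 1/31 ≈ 0.032258
H(J) = 3 - 4*J (H(J) = -4*J + 3 = 3 - 4*J)
O = 123/31 (O = 4 - 1*1/31 = 4 - 1/31 = 123/31 ≈ 3.9677)
S(Z, N) = N*Z
3755 + S(O, H(D(-4))) = 3755 + (3 - 4*1)*(123/31) = 3755 + (3 - 4)*(123/31) = 3755 - 1*123/31 = 3755 - 123/31 = 116282/31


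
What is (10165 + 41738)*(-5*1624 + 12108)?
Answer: 206989164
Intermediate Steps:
(10165 + 41738)*(-5*1624 + 12108) = 51903*(-8120 + 12108) = 51903*3988 = 206989164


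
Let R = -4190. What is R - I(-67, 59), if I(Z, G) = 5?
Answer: -4195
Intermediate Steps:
R - I(-67, 59) = -4190 - 1*5 = -4190 - 5 = -4195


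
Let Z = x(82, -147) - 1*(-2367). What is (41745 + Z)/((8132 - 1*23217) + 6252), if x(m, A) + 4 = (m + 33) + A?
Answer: -44076/8833 ≈ -4.9899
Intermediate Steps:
x(m, A) = 29 + A + m (x(m, A) = -4 + ((m + 33) + A) = -4 + ((33 + m) + A) = -4 + (33 + A + m) = 29 + A + m)
Z = 2331 (Z = (29 - 147 + 82) - 1*(-2367) = -36 + 2367 = 2331)
(41745 + Z)/((8132 - 1*23217) + 6252) = (41745 + 2331)/((8132 - 1*23217) + 6252) = 44076/((8132 - 23217) + 6252) = 44076/(-15085 + 6252) = 44076/(-8833) = 44076*(-1/8833) = -44076/8833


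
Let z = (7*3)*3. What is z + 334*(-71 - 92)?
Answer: -54379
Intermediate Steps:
z = 63 (z = 21*3 = 63)
z + 334*(-71 - 92) = 63 + 334*(-71 - 92) = 63 + 334*(-163) = 63 - 54442 = -54379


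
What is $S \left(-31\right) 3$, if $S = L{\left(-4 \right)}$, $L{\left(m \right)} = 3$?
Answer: $-279$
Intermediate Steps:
$S = 3$
$S \left(-31\right) 3 = 3 \left(-31\right) 3 = \left(-93\right) 3 = -279$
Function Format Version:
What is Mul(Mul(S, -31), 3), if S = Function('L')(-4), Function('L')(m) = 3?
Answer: -279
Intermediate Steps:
S = 3
Mul(Mul(S, -31), 3) = Mul(Mul(3, -31), 3) = Mul(-93, 3) = -279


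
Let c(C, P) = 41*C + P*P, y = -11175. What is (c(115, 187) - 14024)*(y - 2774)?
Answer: -357931340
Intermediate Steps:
c(C, P) = P² + 41*C (c(C, P) = 41*C + P² = P² + 41*C)
(c(115, 187) - 14024)*(y - 2774) = ((187² + 41*115) - 14024)*(-11175 - 2774) = ((34969 + 4715) - 14024)*(-13949) = (39684 - 14024)*(-13949) = 25660*(-13949) = -357931340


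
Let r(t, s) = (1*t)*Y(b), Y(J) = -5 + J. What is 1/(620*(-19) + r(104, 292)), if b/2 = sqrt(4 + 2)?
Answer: -1025/12585868 - 13*sqrt(6)/9439401 ≈ -8.4814e-5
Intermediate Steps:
b = 2*sqrt(6) (b = 2*sqrt(4 + 2) = 2*sqrt(6) ≈ 4.8990)
r(t, s) = t*(-5 + 2*sqrt(6)) (r(t, s) = (1*t)*(-5 + 2*sqrt(6)) = t*(-5 + 2*sqrt(6)))
1/(620*(-19) + r(104, 292)) = 1/(620*(-19) + 104*(-5 + 2*sqrt(6))) = 1/(-11780 + (-520 + 208*sqrt(6))) = 1/(-12300 + 208*sqrt(6))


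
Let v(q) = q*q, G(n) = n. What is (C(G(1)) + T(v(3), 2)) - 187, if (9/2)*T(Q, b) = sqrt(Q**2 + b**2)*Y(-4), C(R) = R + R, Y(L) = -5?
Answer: -185 - 10*sqrt(85)/9 ≈ -195.24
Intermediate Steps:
C(R) = 2*R
v(q) = q**2
T(Q, b) = -10*sqrt(Q**2 + b**2)/9 (T(Q, b) = 2*(sqrt(Q**2 + b**2)*(-5))/9 = 2*(-5*sqrt(Q**2 + b**2))/9 = -10*sqrt(Q**2 + b**2)/9)
(C(G(1)) + T(v(3), 2)) - 187 = (2*1 - 10*sqrt((3**2)**2 + 2**2)/9) - 187 = (2 - 10*sqrt(9**2 + 4)/9) - 187 = (2 - 10*sqrt(81 + 4)/9) - 187 = (2 - 10*sqrt(85)/9) - 187 = -185 - 10*sqrt(85)/9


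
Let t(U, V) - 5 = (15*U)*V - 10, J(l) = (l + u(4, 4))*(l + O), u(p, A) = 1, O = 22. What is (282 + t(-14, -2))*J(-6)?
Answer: -55760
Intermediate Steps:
J(l) = (1 + l)*(22 + l) (J(l) = (l + 1)*(l + 22) = (1 + l)*(22 + l))
t(U, V) = -5 + 15*U*V (t(U, V) = 5 + ((15*U)*V - 10) = 5 + (15*U*V - 10) = 5 + (-10 + 15*U*V) = -5 + 15*U*V)
(282 + t(-14, -2))*J(-6) = (282 + (-5 + 15*(-14)*(-2)))*(22 + (-6)² + 23*(-6)) = (282 + (-5 + 420))*(22 + 36 - 138) = (282 + 415)*(-80) = 697*(-80) = -55760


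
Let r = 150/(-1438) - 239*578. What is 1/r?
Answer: -719/99324173 ≈ -7.2389e-6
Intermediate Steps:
r = -99324173/719 (r = 150*(-1/1438) - 138142 = -75/719 - 138142 = -99324173/719 ≈ -1.3814e+5)
1/r = 1/(-99324173/719) = -719/99324173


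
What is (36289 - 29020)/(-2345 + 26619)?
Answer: 7269/24274 ≈ 0.29946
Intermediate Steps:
(36289 - 29020)/(-2345 + 26619) = 7269/24274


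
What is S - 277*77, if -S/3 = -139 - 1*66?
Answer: -20714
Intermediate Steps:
S = 615 (S = -3*(-139 - 1*66) = -3*(-139 - 66) = -3*(-205) = 615)
S - 277*77 = 615 - 277*77 = 615 - 21329 = -20714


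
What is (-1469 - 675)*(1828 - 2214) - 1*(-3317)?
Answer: 830901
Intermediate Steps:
(-1469 - 675)*(1828 - 2214) - 1*(-3317) = -2144*(-386) + 3317 = 827584 + 3317 = 830901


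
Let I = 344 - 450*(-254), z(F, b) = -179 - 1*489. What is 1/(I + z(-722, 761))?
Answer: 1/113976 ≈ 8.7738e-6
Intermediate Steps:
z(F, b) = -668 (z(F, b) = -179 - 489 = -668)
I = 114644 (I = 344 + 114300 = 114644)
1/(I + z(-722, 761)) = 1/(114644 - 668) = 1/113976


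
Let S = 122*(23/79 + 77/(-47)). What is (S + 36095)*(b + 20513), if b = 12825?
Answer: 56299227202/47 ≈ 1.1979e+9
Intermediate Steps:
S = -610244/3713 (S = 122*(23*(1/79) + 77*(-1/47)) = 122*(23/79 - 77/47) = 122*(-5002/3713) = -610244/3713 ≈ -164.35)
(S + 36095)*(b + 20513) = (-610244/3713 + 36095)*(12825 + 20513) = (133410491/3713)*33338 = 56299227202/47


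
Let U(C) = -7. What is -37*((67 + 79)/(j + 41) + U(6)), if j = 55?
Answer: 9731/48 ≈ 202.73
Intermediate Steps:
-37*((67 + 79)/(j + 41) + U(6)) = -37*((67 + 79)/(55 + 41) - 7) = -37*(146/96 - 7) = -37*(146*(1/96) - 7) = -37*(73/48 - 7) = -37*(-263/48) = 9731/48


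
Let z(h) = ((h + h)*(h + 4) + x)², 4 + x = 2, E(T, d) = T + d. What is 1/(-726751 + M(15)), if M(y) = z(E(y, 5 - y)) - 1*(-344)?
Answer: -1/718663 ≈ -1.3915e-6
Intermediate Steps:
x = -2 (x = -4 + 2 = -2)
z(h) = (-2 + 2*h*(4 + h))² (z(h) = ((h + h)*(h + 4) - 2)² = ((2*h)*(4 + h) - 2)² = (2*h*(4 + h) - 2)² = (-2 + 2*h*(4 + h))²)
M(y) = 8088 (M(y) = 4*(-1 + (y + (5 - y))² + 4*(y + (5 - y)))² - 1*(-344) = 4*(-1 + 5² + 4*5)² + 344 = 4*(-1 + 25 + 20)² + 344 = 4*44² + 344 = 4*1936 + 344 = 7744 + 344 = 8088)
1/(-726751 + M(15)) = 1/(-726751 + 8088) = 1/(-718663) = -1/718663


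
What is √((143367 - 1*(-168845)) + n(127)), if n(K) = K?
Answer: √312339 ≈ 558.87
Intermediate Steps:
√((143367 - 1*(-168845)) + n(127)) = √((143367 - 1*(-168845)) + 127) = √((143367 + 168845) + 127) = √(312212 + 127) = √312339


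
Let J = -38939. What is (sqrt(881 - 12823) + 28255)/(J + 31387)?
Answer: -28255/7552 - I*sqrt(11942)/7552 ≈ -3.7414 - 0.01447*I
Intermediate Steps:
(sqrt(881 - 12823) + 28255)/(J + 31387) = (sqrt(881 - 12823) + 28255)/(-38939 + 31387) = (sqrt(-11942) + 28255)/(-7552) = (I*sqrt(11942) + 28255)*(-1/7552) = (28255 + I*sqrt(11942))*(-1/7552) = -28255/7552 - I*sqrt(11942)/7552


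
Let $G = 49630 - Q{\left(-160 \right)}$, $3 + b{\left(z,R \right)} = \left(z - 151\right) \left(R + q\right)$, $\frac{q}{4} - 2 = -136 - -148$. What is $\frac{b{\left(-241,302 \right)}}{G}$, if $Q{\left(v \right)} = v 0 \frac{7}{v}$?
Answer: $- \frac{140339}{49630} \approx -2.8277$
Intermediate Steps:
$q = 56$ ($q = 8 + 4 \left(-136 - -148\right) = 8 + 4 \left(-136 + 148\right) = 8 + 4 \cdot 12 = 8 + 48 = 56$)
$Q{\left(v \right)} = 0$ ($Q{\left(v \right)} = 0 \frac{7}{v} = 0$)
$b{\left(z,R \right)} = -3 + \left(-151 + z\right) \left(56 + R\right)$ ($b{\left(z,R \right)} = -3 + \left(z - 151\right) \left(R + 56\right) = -3 + \left(-151 + z\right) \left(56 + R\right)$)
$G = 49630$ ($G = 49630 - 0 = 49630 + 0 = 49630$)
$\frac{b{\left(-241,302 \right)}}{G} = \frac{-8459 - 45602 + 56 \left(-241\right) + 302 \left(-241\right)}{49630} = \left(-8459 - 45602 - 13496 - 72782\right) \frac{1}{49630} = \left(-140339\right) \frac{1}{49630} = - \frac{140339}{49630}$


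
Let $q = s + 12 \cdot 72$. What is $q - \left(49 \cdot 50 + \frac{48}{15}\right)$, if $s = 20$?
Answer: $- \frac{7846}{5} \approx -1569.2$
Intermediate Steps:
$q = 884$ ($q = 20 + 12 \cdot 72 = 20 + 864 = 884$)
$q - \left(49 \cdot 50 + \frac{48}{15}\right) = 884 - \left(49 \cdot 50 + \frac{48}{15}\right) = 884 - \left(2450 + 48 \cdot \frac{1}{15}\right) = 884 - \left(2450 + \frac{16}{5}\right) = 884 - \frac{12266}{5} = - \frac{7846}{5}$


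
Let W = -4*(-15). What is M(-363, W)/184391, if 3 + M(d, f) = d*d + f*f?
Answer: 135366/184391 ≈ 0.73413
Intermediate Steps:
W = 60
M(d, f) = -3 + d² + f² (M(d, f) = -3 + (d*d + f*f) = -3 + (d² + f²) = -3 + d² + f²)
M(-363, W)/184391 = (-3 + (-363)² + 60²)/184391 = (-3 + 131769 + 3600)*(1/184391) = 135366*(1/184391) = 135366/184391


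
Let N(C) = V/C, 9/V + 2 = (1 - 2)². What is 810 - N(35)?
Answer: 28359/35 ≈ 810.26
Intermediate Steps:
V = -9 (V = 9/(-2 + (1 - 2)²) = 9/(-2 + (-1)²) = 9/(-2 + 1) = 9/(-1) = 9*(-1) = -9)
N(C) = -9/C
810 - N(35) = 810 - (-9)/35 = 810 - 1*(-9/35) = 810 + 9/35 = 28359/35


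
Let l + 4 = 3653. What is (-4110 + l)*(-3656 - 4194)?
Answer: 3618850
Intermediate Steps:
l = 3649 (l = -4 + 3653 = 3649)
(-4110 + l)*(-3656 - 4194) = (-4110 + 3649)*(-3656 - 4194) = -461*(-7850) = 3618850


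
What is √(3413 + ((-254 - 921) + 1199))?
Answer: √3437 ≈ 58.626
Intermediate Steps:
√(3413 + ((-254 - 921) + 1199)) = √(3413 + (-1175 + 1199)) = √(3413 + 24) = √3437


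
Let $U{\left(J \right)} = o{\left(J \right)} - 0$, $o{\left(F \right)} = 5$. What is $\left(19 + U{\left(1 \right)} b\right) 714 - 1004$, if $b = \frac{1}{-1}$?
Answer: $8992$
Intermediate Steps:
$b = -1$
$U{\left(J \right)} = 5$ ($U{\left(J \right)} = 5 - 0 = 5 + 0 = 5$)
$\left(19 + U{\left(1 \right)} b\right) 714 - 1004 = \left(19 + 5 \left(-1\right)\right) 714 - 1004 = \left(19 - 5\right) 714 - 1004 = 14 \cdot 714 - 1004 = 9996 - 1004 = 8992$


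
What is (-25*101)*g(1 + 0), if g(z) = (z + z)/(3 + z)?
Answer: -2525/2 ≈ -1262.5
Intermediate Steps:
g(z) = 2*z/(3 + z) (g(z) = (2*z)/(3 + z) = 2*z/(3 + z))
(-25*101)*g(1 + 0) = (-25*101)*(2*(1 + 0)/(3 + (1 + 0))) = -5050/(3 + 1) = -5050/4 = -2525*½ = -2525/2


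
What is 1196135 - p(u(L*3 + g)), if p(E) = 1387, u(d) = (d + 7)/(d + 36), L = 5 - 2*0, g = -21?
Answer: 1194748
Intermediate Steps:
L = 5 (L = 5 + 0 = 5)
u(d) = (7 + d)/(36 + d)
1196135 - p(u(L*3 + g)) = 1196135 - 1*1387 = 1196135 - 1387 = 1194748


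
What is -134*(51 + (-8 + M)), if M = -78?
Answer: 4690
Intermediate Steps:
-134*(51 + (-8 + M)) = -134*(51 + (-8 - 78)) = -134*(51 - 86) = -134*(-35) = 4690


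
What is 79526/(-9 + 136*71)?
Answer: 79526/9647 ≈ 8.2436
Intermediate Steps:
79526/(-9 + 136*71) = 79526/(-9 + 9656) = 79526/9647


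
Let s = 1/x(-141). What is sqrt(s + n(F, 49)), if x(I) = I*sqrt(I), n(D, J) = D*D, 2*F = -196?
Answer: sqrt(190937124 + I*sqrt(141))/141 ≈ 98.0 + 3.0473e-6*I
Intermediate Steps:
F = -98 (F = (1/2)*(-196) = -98)
n(D, J) = D**2
x(I) = I**(3/2)
s = I*sqrt(141)/19881 (s = 1/((-141)**(3/2)) = 1/(-141*I*sqrt(141)) = I*sqrt(141)/19881 ≈ 0.00059727*I)
sqrt(s + n(F, 49)) = sqrt(I*sqrt(141)/19881 + (-98)**2) = sqrt(I*sqrt(141)/19881 + 9604) = sqrt(9604 + I*sqrt(141)/19881)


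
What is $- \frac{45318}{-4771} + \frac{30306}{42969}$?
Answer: $\frac{53637412}{5256541} \approx 10.204$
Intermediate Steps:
$- \frac{45318}{-4771} + \frac{30306}{42969} = \left(-45318\right) \left(- \frac{1}{4771}\right) + 30306 \cdot \frac{1}{42969} = \frac{3486}{367} + \frac{10102}{14323} = \frac{53637412}{5256541}$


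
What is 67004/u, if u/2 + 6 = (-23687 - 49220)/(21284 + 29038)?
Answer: -1685887644/374839 ≈ -4497.6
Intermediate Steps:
u = -374839/25161 (u = -12 + 2*((-23687 - 49220)/(21284 + 29038)) = -12 + 2*(-72907/50322) = -12 - 72907/25161 = -374839/25161 ≈ -14.898)
67004/u = 67004/(-374839/25161) = 67004*(-25161/374839) = -1685887644/374839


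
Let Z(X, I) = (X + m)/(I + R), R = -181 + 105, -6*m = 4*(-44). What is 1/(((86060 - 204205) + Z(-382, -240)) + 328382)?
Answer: 474/99652867 ≈ 4.7565e-6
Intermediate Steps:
m = 88/3 (m = -2*(-44)/3 = -⅙*(-176) = 88/3 ≈ 29.333)
R = -76
Z(X, I) = (88/3 + X)/(-76 + I) (Z(X, I) = (X + 88/3)/(I - 76) = (88/3 + X)/(-76 + I))
1/(((86060 - 204205) + Z(-382, -240)) + 328382) = 1/(((86060 - 204205) + (88/3 - 382)/(-76 - 240)) + 328382) = 1/((-118145 - 1058/3/(-316)) + 328382) = 1/((-118145 - 1/316*(-1058/3)) + 328382) = 1/((-118145 + 529/474) + 328382) = 1/(-56000201/474 + 328382) = 1/(99652867/474) = 474/99652867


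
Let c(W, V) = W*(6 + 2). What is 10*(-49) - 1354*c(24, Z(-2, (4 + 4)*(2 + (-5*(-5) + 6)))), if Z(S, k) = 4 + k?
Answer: -260458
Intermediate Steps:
c(W, V) = 8*W (c(W, V) = W*8 = 8*W)
10*(-49) - 1354*c(24, Z(-2, (4 + 4)*(2 + (-5*(-5) + 6)))) = 10*(-49) - 10832*24 = -490 - 1354*192 = -490 - 259968 = -260458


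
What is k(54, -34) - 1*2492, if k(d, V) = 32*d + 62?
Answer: -702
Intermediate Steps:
k(d, V) = 62 + 32*d
k(54, -34) - 1*2492 = (62 + 32*54) - 1*2492 = (62 + 1728) - 2492 = 1790 - 2492 = -702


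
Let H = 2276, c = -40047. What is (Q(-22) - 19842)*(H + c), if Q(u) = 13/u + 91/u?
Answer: 8245938094/11 ≈ 7.4963e+8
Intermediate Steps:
Q(u) = 104/u
(Q(-22) - 19842)*(H + c) = (104/(-22) - 19842)*(2276 - 40047) = (104*(-1/22) - 19842)*(-37771) = (-52/11 - 19842)*(-37771) = -218314/11*(-37771) = 8245938094/11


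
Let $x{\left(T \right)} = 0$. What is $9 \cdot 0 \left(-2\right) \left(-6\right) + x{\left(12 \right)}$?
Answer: $0$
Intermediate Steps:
$9 \cdot 0 \left(-2\right) \left(-6\right) + x{\left(12 \right)} = 9 \cdot 0 \left(-2\right) \left(-6\right) + 0 = 9 \cdot 0 \left(-6\right) + 0 = 9 \cdot 0 + 0 = 0 + 0 = 0$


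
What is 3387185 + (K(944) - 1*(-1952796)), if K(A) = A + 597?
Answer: 5341522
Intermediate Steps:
K(A) = 597 + A
3387185 + (K(944) - 1*(-1952796)) = 3387185 + ((597 + 944) - 1*(-1952796)) = 3387185 + (1541 + 1952796) = 3387185 + 1954337 = 5341522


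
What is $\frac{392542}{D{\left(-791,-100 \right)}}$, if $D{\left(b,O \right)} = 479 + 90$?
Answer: $\frac{392542}{569} \approx 689.88$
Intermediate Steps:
$D{\left(b,O \right)} = 569$
$\frac{392542}{D{\left(-791,-100 \right)}} = \frac{392542}{569}$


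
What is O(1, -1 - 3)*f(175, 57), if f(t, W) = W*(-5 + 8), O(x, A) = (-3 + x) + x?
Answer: -171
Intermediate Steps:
O(x, A) = -3 + 2*x
f(t, W) = 3*W (f(t, W) = W*3 = 3*W)
O(1, -1 - 3)*f(175, 57) = (-3 + 2*1)*(3*57) = (-3 + 2)*171 = -1*171 = -171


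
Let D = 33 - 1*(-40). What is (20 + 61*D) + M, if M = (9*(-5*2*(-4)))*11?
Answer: 8433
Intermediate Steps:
D = 73 (D = 33 + 40 = 73)
M = 3960 (M = (9*(-10*(-4)))*11 = (9*40)*11 = 360*11 = 3960)
(20 + 61*D) + M = (20 + 61*73) + 3960 = (20 + 4453) + 3960 = 4473 + 3960 = 8433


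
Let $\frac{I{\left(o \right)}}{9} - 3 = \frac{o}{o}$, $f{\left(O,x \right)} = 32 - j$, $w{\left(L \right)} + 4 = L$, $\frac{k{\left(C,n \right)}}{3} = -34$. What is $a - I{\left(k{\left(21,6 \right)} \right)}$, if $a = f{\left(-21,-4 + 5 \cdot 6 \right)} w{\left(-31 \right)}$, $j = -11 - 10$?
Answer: $-1891$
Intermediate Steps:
$j = -21$ ($j = -11 - 10 = -21$)
$k{\left(C,n \right)} = -102$ ($k{\left(C,n \right)} = 3 \left(-34\right) = -102$)
$w{\left(L \right)} = -4 + L$
$f{\left(O,x \right)} = 53$ ($f{\left(O,x \right)} = 32 - -21 = 32 + 21 = 53$)
$I{\left(o \right)} = 36$ ($I{\left(o \right)} = 27 + 9 \frac{o}{o} = 27 + 9 \cdot 1 = 27 + 9 = 36$)
$a = -1855$ ($a = 53 \left(-4 - 31\right) = 53 \left(-35\right) = -1855$)
$a - I{\left(k{\left(21,6 \right)} \right)} = -1855 - 36 = -1891$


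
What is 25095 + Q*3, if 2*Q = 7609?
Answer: 73017/2 ≈ 36509.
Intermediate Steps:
Q = 7609/2 (Q = (1/2)*7609 = 7609/2 ≈ 3804.5)
25095 + Q*3 = 25095 + (7609/2)*3 = 25095 + 22827/2 = 73017/2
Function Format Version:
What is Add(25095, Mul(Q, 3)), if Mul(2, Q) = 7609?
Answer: Rational(73017, 2) ≈ 36509.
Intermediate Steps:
Q = Rational(7609, 2) (Q = Mul(Rational(1, 2), 7609) = Rational(7609, 2) ≈ 3804.5)
Add(25095, Mul(Q, 3)) = Add(25095, Mul(Rational(7609, 2), 3)) = Add(25095, Rational(22827, 2)) = Rational(73017, 2)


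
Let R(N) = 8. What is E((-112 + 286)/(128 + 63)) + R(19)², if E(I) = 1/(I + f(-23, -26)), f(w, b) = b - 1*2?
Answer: 330945/5174 ≈ 63.963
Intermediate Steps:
f(w, b) = -2 + b (f(w, b) = b - 2 = -2 + b)
E(I) = 1/(-28 + I) (E(I) = 1/(I + (-2 - 26)) = 1/(I - 28) = 1/(-28 + I))
E((-112 + 286)/(128 + 63)) + R(19)² = 1/(-28 + (-112 + 286)/(128 + 63)) + 8² = 1/(-28 + 174/191) + 64 = 1/(-5174/191) + 64 = -191/5174 + 64 = 330945/5174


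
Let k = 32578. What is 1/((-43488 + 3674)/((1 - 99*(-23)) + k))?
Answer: -17428/19907 ≈ -0.87547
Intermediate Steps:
1/((-43488 + 3674)/((1 - 99*(-23)) + k)) = 1/((-43488 + 3674)/((1 - 99*(-23)) + 32578)) = 1/(-39814/((1 + 2277) + 32578)) = 1/(-39814/(2278 + 32578)) = 1/(-39814/34856) = 1/(-39814*1/34856) = 1/(-19907/17428) = -17428/19907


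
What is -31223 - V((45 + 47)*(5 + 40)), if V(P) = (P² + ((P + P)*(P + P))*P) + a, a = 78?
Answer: -283848946901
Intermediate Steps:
V(P) = 78 + P² + 4*P³ (V(P) = (P² + ((P + P)*(P + P))*P) + 78 = (P² + ((2*P)*(2*P))*P) + 78 = (P² + (4*P²)*P) + 78 = (P² + 4*P³) + 78 = 78 + P² + 4*P³)
-31223 - V((45 + 47)*(5 + 40)) = -31223 - (78 + ((45 + 47)*(5 + 40))² + 4*((45 + 47)*(5 + 40))³) = -31223 - (78 + (92*45)² + 4*(92*45)³) = -31223 - (78 + 4140² + 4*4140³) = -31223 - (78 + 17139600 + 4*70957944000) = -31223 - (78 + 17139600 + 283831776000) = -31223 - 1*283848915678 = -31223 - 283848915678 = -283848946901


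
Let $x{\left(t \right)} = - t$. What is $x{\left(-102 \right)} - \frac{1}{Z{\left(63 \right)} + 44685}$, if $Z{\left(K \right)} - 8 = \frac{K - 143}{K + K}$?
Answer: $\frac{287193075}{2815619} \approx 102.0$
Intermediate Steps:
$Z{\left(K \right)} = 8 + \frac{-143 + K}{2 K}$ ($Z{\left(K \right)} = 8 + \frac{K - 143}{K + K} = 8 + \frac{-143 + K}{2 K}$)
$x{\left(-102 \right)} - \frac{1}{Z{\left(63 \right)} + 44685} = \left(-1\right) \left(-102\right) - \frac{1}{\frac{-143 + 17 \cdot 63}{2 \cdot 63} + 44685} = 102 - \frac{1}{\frac{1}{2} \cdot \frac{1}{63} \left(-143 + 1071\right) + 44685} = 102 - \frac{1}{\frac{1}{2} \cdot \frac{1}{63} \cdot 928 + 44685} = 102 - \frac{1}{\frac{464}{63} + 44685} = 102 - \frac{1}{\frac{2815619}{63}} = 102 - \frac{63}{2815619} = \frac{287193075}{2815619}$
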